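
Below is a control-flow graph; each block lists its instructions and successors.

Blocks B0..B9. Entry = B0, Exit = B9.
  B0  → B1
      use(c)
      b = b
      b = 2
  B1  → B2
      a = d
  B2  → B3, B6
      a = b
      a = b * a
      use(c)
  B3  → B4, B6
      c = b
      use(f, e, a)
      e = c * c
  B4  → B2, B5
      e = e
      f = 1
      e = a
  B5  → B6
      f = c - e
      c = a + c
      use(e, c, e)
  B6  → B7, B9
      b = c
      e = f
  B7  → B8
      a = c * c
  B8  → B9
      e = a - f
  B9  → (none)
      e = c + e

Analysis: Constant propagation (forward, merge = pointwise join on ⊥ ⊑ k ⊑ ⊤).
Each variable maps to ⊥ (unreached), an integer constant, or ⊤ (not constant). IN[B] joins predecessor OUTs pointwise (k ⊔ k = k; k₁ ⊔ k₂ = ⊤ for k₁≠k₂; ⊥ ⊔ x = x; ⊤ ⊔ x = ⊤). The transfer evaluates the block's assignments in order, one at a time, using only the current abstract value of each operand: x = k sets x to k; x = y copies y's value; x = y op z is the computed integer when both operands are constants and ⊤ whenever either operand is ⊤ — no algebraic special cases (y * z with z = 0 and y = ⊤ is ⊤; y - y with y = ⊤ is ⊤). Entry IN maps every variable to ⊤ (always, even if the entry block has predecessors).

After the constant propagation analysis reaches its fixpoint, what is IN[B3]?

Converged values:
  B0:   IN=(all ⊤)   OUT={b:2; rest ⊤}
  B1:   IN={b:2; rest ⊤}   OUT={b:2; rest ⊤}
  B2:   IN={b:2; rest ⊤}   OUT={a:4, b:2; rest ⊤}
  B3:   IN={a:4, b:2; rest ⊤}   OUT={a:4, b:2, c:2, e:4; rest ⊤}
  B4:   IN={a:4, b:2, c:2, e:4; rest ⊤}   OUT={a:4, b:2, c:2, e:4, f:1; rest ⊤}
  B5:   IN={a:4, b:2, c:2, e:4, f:1; rest ⊤}   OUT={a:4, b:2, c:6, e:4, f:-2; rest ⊤}
  B6:   IN={a:4, b:2; rest ⊤}   OUT={a:4; rest ⊤}
  B7:   IN={a:4; rest ⊤}   OUT=(all ⊤)
  B8:   IN=(all ⊤)   OUT=(all ⊤)
  B9:   IN=(all ⊤)   OUT=(all ⊤)

Merge at B3: IN[B3] = OUT[B2] = {a: 4, b: 2, c: ⊤, d: ⊤, e: ⊤, f: ⊤}

Answer: {a: 4, b: 2, c: ⊤, d: ⊤, e: ⊤, f: ⊤}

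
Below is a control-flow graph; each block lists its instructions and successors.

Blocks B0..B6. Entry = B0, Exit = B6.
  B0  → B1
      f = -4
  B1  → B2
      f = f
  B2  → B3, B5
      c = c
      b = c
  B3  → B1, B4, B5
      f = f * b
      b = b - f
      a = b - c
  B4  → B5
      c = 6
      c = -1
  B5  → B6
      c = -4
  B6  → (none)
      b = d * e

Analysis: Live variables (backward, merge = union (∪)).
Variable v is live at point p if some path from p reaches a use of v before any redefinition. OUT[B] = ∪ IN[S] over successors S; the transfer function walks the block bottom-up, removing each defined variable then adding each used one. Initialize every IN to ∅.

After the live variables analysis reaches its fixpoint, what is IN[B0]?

Answer: {c, d, e}

Working:
Fixpoint table:
  B0:  IN={c, d, e}  OUT={c, d, e, f}
  B1:  IN={c, d, e, f}  OUT={c, d, e, f}
  B2:  IN={c, d, e, f}  OUT={b, c, d, e, f}
  B3:  IN={b, c, d, e, f}  OUT={c, d, e, f}
  B4:  IN={d, e}  OUT={d, e}
  B5:  IN={d, e}  OUT={d, e}
  B6:  IN={d, e}  OUT={}

Merge at B0: OUT[B0] = IN[B1] = {c, d, e, f}
Applying B0's transfer function to that OUT value gives IN[B0] (row B0 above).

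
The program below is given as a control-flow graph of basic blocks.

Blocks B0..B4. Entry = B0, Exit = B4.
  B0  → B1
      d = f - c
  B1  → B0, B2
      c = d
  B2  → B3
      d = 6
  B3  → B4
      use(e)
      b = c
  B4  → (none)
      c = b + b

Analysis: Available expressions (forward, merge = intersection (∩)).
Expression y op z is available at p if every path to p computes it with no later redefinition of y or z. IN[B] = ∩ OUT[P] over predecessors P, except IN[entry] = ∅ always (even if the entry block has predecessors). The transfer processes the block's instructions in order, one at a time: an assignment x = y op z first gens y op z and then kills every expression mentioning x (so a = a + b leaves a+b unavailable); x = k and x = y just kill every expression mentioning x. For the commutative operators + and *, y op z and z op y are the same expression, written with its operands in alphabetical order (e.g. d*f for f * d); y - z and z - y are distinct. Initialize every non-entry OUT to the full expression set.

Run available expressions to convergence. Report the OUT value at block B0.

Answer: {f-c}

Derivation:
Converged values:
  B0:  IN={}  OUT={f-c}
  B1:  IN={f-c}  OUT={}
  B2:  IN={}  OUT={}
  B3:  IN={}  OUT={}
  B4:  IN={}  OUT={b+b}

Merge at B0 (entry node, so the boundary value {} is joined with the incoming edge(s)): IN[B0] = {} ∩ OUT[B1] = {}
Applying B0's transfer function to that IN value gives OUT[B0] (row B0 above).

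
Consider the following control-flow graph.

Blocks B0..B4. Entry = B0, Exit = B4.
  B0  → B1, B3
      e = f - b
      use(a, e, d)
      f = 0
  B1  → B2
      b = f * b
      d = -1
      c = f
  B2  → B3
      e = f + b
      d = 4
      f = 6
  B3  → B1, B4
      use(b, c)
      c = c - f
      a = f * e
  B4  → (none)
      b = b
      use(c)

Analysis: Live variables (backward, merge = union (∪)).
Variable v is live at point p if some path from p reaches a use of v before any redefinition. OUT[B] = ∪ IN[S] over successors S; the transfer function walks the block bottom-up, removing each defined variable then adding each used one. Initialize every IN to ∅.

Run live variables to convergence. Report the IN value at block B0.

Answer: {a, b, c, d, f}

Derivation:
Per-block solution:
  B0: | IN={a, b, c, d, f} | OUT={b, c, e, f}
  B1: | IN={b, f} | OUT={b, c, f}
  B2: | IN={b, c, f} | OUT={b, c, e, f}
  B3: | IN={b, c, e, f} | OUT={b, c, f}
  B4: | IN={b, c} | OUT={}

Merge at B0: OUT[B0] = IN[B1] ⊔ IN[B3] = {b, c, e, f}
Applying B0's transfer function to that OUT value gives IN[B0] (row B0 above).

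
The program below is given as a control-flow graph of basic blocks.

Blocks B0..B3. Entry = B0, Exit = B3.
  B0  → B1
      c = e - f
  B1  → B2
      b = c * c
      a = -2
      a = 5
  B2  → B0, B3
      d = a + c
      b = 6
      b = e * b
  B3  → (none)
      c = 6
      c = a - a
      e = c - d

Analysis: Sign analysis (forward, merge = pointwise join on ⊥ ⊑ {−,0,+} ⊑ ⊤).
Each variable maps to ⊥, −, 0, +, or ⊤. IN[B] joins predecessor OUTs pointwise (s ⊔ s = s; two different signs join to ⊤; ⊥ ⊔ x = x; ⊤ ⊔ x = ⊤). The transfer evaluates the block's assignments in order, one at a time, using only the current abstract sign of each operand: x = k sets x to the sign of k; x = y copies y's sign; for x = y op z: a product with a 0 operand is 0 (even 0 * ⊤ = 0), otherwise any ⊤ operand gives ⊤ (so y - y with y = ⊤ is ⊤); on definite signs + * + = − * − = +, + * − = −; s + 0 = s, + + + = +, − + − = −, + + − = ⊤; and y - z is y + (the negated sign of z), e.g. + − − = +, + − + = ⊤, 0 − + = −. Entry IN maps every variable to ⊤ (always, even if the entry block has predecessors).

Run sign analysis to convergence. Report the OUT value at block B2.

Fixpoint table:
  B0:   IN=(all ⊤)   OUT=(all ⊤)
  B1:   IN=(all ⊤)   OUT={a:+; rest ⊤}
  B2:   IN={a:+; rest ⊤}   OUT={a:+; rest ⊤}
  B3:   IN={a:+; rest ⊤}   OUT={a:+; rest ⊤}

Merge at B2: IN[B2] = OUT[B1] = {a: +, b: ⊤, c: ⊤, d: ⊤, e: ⊤, f: ⊤}
Applying B2's transfer function to that IN value gives OUT[B2] (row B2 above).

Answer: {a: +, b: ⊤, c: ⊤, d: ⊤, e: ⊤, f: ⊤}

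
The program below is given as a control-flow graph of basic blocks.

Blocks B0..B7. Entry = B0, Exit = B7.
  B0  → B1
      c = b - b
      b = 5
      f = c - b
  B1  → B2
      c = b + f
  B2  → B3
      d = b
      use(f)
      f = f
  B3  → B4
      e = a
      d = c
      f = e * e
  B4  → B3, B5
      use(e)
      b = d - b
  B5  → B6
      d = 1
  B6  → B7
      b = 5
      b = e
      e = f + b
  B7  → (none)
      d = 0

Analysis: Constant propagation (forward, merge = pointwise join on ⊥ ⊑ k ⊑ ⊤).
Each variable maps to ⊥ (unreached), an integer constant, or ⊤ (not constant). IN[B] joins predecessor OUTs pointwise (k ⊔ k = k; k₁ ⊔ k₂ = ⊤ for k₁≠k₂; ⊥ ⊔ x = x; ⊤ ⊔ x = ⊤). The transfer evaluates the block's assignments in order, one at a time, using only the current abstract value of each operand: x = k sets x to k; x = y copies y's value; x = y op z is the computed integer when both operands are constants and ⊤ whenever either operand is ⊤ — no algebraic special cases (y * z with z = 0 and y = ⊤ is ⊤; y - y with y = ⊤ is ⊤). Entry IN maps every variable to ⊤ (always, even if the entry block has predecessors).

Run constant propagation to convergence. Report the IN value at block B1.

Converged values:
  B0:   IN=(all ⊤)   OUT={b:5; rest ⊤}
  B1:   IN={b:5; rest ⊤}   OUT={b:5; rest ⊤}
  B2:   IN={b:5; rest ⊤}   OUT={b:5, d:5; rest ⊤}
  B3:   IN=(all ⊤)   OUT=(all ⊤)
  B4:   IN=(all ⊤)   OUT=(all ⊤)
  B5:   IN=(all ⊤)   OUT={d:1; rest ⊤}
  B6:   IN={d:1; rest ⊤}   OUT={d:1; rest ⊤}
  B7:   IN={d:1; rest ⊤}   OUT={d:0; rest ⊤}

Merge at B1: IN[B1] = OUT[B0] = {a: ⊤, b: 5, c: ⊤, d: ⊤, e: ⊤, f: ⊤}

Answer: {a: ⊤, b: 5, c: ⊤, d: ⊤, e: ⊤, f: ⊤}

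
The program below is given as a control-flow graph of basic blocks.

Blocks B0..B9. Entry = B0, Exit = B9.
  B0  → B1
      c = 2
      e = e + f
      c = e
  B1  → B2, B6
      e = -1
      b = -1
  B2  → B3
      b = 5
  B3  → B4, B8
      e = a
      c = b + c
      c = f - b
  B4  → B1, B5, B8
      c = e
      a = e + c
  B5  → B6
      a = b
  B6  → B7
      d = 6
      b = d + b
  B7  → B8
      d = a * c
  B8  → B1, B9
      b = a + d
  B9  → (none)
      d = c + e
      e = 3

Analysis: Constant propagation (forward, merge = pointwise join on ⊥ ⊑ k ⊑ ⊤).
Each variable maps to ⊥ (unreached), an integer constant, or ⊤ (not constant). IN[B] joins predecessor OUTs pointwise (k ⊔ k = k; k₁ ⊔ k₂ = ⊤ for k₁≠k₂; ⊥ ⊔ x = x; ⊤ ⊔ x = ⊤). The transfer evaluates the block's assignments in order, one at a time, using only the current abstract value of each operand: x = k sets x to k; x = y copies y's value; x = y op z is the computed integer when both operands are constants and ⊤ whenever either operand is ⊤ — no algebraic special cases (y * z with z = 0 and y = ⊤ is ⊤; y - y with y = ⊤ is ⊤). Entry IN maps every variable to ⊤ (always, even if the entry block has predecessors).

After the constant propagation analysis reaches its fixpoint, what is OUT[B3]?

Answer: {a: ⊤, b: 5, c: ⊤, d: ⊤, e: ⊤, f: ⊤}

Derivation:
Fixpoint table:
  B0:   IN=(all ⊤)   OUT=(all ⊤)
  B1:   IN=(all ⊤)   OUT={b:-1, e:-1; rest ⊤}
  B2:   IN={b:-1, e:-1; rest ⊤}   OUT={b:5, e:-1; rest ⊤}
  B3:   IN={b:5, e:-1; rest ⊤}   OUT={b:5; rest ⊤}
  B4:   IN={b:5; rest ⊤}   OUT={b:5; rest ⊤}
  B5:   IN={b:5; rest ⊤}   OUT={a:5, b:5; rest ⊤}
  B6:   IN=(all ⊤)   OUT={d:6; rest ⊤}
  B7:   IN={d:6; rest ⊤}   OUT=(all ⊤)
  B8:   IN=(all ⊤)   OUT=(all ⊤)
  B9:   IN=(all ⊤)   OUT={e:3; rest ⊤}

Merge at B3: IN[B3] = OUT[B2] = {a: ⊤, b: 5, c: ⊤, d: ⊤, e: -1, f: ⊤}
Applying B3's transfer function to that IN value gives OUT[B3] (row B3 above).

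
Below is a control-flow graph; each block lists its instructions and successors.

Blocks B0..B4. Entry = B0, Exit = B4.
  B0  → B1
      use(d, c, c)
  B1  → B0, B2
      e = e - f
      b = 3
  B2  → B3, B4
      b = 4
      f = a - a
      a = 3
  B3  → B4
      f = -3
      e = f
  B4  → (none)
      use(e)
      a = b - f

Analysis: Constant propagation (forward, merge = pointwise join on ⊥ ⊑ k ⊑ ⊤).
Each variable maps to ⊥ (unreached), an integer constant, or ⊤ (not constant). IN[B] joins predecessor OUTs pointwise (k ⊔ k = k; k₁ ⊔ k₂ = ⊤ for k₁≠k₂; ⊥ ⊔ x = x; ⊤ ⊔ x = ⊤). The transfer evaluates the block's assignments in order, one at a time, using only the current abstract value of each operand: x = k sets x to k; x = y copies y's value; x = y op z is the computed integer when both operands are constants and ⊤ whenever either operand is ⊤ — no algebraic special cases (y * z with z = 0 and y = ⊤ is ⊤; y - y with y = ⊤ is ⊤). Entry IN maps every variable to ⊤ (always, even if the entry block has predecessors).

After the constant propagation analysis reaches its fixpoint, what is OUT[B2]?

Answer: {a: 3, b: 4, c: ⊤, d: ⊤, e: ⊤, f: ⊤}

Working:
Fixpoint table:
  B0:  IN=(all ⊤)  OUT=(all ⊤)
  B1:  IN=(all ⊤)  OUT={b:3; rest ⊤}
  B2:  IN={b:3; rest ⊤}  OUT={a:3, b:4; rest ⊤}
  B3:  IN={a:3, b:4; rest ⊤}  OUT={a:3, b:4, e:-3, f:-3; rest ⊤}
  B4:  IN={a:3, b:4; rest ⊤}  OUT={b:4; rest ⊤}

Merge at B2: IN[B2] = OUT[B1] = {a: ⊤, b: 3, c: ⊤, d: ⊤, e: ⊤, f: ⊤}
Applying B2's transfer function to that IN value gives OUT[B2] (row B2 above).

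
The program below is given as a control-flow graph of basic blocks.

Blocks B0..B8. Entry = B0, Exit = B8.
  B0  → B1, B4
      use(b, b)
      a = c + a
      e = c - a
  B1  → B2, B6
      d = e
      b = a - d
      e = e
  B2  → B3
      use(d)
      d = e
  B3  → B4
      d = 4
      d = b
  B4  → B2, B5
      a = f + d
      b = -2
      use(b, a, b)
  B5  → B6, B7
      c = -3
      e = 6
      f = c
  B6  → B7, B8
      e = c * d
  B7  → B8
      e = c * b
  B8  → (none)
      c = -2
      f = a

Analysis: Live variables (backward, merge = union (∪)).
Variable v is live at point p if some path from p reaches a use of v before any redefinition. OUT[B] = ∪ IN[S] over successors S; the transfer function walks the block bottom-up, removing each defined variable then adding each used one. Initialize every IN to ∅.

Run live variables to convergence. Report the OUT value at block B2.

Answer: {b, e, f}

Trace:
Per-block solution:
  B0:  IN={a, b, c, d, f}  OUT={a, c, d, e, f}
  B1:  IN={a, c, e, f}  OUT={a, b, c, d, e, f}
  B2:  IN={b, d, e, f}  OUT={b, e, f}
  B3:  IN={b, e, f}  OUT={d, e, f}
  B4:  IN={d, e, f}  OUT={a, b, d, e, f}
  B5:  IN={a, b, d}  OUT={a, b, c, d}
  B6:  IN={a, b, c, d}  OUT={a, b, c}
  B7:  IN={a, b, c}  OUT={a}
  B8:  IN={a}  OUT={}

Merge at B2: OUT[B2] = IN[B3] = {b, e, f}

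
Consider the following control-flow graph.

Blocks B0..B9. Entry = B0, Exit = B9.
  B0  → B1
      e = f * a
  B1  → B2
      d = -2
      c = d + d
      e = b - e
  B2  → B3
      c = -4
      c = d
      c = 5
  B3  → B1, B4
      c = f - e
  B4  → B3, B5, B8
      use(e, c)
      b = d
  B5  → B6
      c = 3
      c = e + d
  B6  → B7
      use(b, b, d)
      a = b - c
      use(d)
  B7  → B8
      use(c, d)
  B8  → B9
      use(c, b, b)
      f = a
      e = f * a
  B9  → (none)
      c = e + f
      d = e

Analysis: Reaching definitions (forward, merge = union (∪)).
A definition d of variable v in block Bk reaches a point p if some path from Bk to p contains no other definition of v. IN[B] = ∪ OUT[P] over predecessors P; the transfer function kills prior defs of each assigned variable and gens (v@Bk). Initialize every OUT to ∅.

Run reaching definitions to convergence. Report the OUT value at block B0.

Converged values:
  B0:   IN={}   OUT={e@B0}
  B1:   IN={b@B4, c@B3, d@B1, e@B0, e@B1}   OUT={b@B4, c@B1, d@B1, e@B1}
  B2:   IN={b@B4, c@B1, d@B1, e@B1}   OUT={b@B4, c@B2, d@B1, e@B1}
  B3:   IN={b@B4, c@B2, c@B3, d@B1, e@B1}   OUT={b@B4, c@B3, d@B1, e@B1}
  B4:   IN={b@B4, c@B3, d@B1, e@B1}   OUT={b@B4, c@B3, d@B1, e@B1}
  B5:   IN={b@B4, c@B3, d@B1, e@B1}   OUT={b@B4, c@B5, d@B1, e@B1}
  B6:   IN={b@B4, c@B5, d@B1, e@B1}   OUT={a@B6, b@B4, c@B5, d@B1, e@B1}
  B7:   IN={a@B6, b@B4, c@B5, d@B1, e@B1}   OUT={a@B6, b@B4, c@B5, d@B1, e@B1}
  B8:   IN={a@B6, b@B4, c@B3, c@B5, d@B1, e@B1}   OUT={a@B6, b@B4, c@B3, c@B5, d@B1, e@B8, f@B8}
  B9:   IN={a@B6, b@B4, c@B3, c@B5, d@B1, e@B8, f@B8}   OUT={a@B6, b@B4, c@B9, d@B9, e@B8, f@B8}

B0 is the boundary node: IN[B0] = {}
Applying B0's transfer function to that IN value gives OUT[B0] (row B0 above).

Answer: {e@B0}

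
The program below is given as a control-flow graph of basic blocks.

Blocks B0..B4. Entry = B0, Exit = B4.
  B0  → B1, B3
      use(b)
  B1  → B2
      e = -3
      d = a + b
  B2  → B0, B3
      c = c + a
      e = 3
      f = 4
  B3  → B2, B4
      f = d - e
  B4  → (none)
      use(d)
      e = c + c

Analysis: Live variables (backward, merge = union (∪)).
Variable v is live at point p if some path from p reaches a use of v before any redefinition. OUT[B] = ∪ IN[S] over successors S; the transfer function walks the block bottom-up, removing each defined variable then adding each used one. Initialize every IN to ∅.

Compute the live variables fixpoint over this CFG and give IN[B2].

Answer: {a, b, c, d}

Trace:
Fixpoint table:
  B0: | IN={a, b, c, d, e} | OUT={a, b, c, d, e}
  B1: | IN={a, b, c} | OUT={a, b, c, d}
  B2: | IN={a, b, c, d} | OUT={a, b, c, d, e}
  B3: | IN={a, b, c, d, e} | OUT={a, b, c, d}
  B4: | IN={c, d} | OUT={}

Merge at B2: OUT[B2] = IN[B0] ⊔ IN[B3] = {a, b, c, d, e}
Applying B2's transfer function to that OUT value gives IN[B2] (row B2 above).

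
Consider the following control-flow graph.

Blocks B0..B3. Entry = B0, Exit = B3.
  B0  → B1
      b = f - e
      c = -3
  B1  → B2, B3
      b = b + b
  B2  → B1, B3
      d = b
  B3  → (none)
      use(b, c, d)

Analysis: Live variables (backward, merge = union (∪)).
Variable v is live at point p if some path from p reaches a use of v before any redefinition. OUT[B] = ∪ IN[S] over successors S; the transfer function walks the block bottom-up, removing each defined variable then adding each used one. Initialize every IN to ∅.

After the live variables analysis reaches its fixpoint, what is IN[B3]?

Answer: {b, c, d}

Trace:
Fixpoint table:
  B0:  IN={d, e, f}  OUT={b, c, d}
  B1:  IN={b, c, d}  OUT={b, c, d}
  B2:  IN={b, c}  OUT={b, c, d}
  B3:  IN={b, c, d}  OUT={}

B3 is the boundary node: OUT[B3] = {}
Applying B3's transfer function to that OUT value gives IN[B3] (row B3 above).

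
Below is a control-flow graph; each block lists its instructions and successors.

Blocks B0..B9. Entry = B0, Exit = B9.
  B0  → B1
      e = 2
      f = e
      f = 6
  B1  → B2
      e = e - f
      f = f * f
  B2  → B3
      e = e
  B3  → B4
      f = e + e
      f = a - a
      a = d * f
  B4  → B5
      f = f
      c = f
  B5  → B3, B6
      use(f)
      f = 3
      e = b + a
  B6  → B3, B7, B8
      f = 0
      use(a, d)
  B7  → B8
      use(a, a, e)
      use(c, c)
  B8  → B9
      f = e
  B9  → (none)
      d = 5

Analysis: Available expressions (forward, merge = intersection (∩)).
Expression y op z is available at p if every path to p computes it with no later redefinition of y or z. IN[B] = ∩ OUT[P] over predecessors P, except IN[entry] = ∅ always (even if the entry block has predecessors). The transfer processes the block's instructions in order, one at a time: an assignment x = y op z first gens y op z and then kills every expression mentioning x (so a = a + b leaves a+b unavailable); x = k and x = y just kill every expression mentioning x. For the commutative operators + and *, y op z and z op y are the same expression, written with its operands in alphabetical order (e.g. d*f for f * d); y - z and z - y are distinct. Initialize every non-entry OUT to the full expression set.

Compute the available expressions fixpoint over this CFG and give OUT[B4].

Answer: {e+e}

Trace:
Fixpoint table:
  B0:   IN={}   OUT={}
  B1:   IN={}   OUT={}
  B2:   IN={}   OUT={}
  B3:   IN={}   OUT={d*f, e+e}
  B4:   IN={d*f, e+e}   OUT={e+e}
  B5:   IN={e+e}   OUT={a+b}
  B6:   IN={a+b}   OUT={a+b}
  B7:   IN={a+b}   OUT={a+b}
  B8:   IN={a+b}   OUT={a+b}
  B9:   IN={a+b}   OUT={a+b}

Merge at B4: IN[B4] = OUT[B3] = {d*f, e+e}
Applying B4's transfer function to that IN value gives OUT[B4] (row B4 above).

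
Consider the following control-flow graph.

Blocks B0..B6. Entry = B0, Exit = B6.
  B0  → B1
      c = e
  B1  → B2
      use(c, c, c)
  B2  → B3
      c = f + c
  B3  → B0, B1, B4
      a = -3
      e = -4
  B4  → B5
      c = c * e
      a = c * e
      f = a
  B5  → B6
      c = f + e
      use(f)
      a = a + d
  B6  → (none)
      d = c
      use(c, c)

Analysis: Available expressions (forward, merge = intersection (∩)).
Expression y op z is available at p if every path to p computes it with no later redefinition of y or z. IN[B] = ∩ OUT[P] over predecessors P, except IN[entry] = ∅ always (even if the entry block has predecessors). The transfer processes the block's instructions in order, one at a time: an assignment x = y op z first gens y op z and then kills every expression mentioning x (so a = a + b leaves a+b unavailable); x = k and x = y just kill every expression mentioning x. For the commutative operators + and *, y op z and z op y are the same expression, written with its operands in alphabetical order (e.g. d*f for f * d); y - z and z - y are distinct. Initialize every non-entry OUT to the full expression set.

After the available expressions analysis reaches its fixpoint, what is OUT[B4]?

Answer: {c*e}

Working:
Fixpoint table:
  B0: | IN={} | OUT={}
  B1: | IN={} | OUT={}
  B2: | IN={} | OUT={}
  B3: | IN={} | OUT={}
  B4: | IN={} | OUT={c*e}
  B5: | IN={c*e} | OUT={e+f}
  B6: | IN={e+f} | OUT={e+f}

Merge at B4: IN[B4] = OUT[B3] = {}
Applying B4's transfer function to that IN value gives OUT[B4] (row B4 above).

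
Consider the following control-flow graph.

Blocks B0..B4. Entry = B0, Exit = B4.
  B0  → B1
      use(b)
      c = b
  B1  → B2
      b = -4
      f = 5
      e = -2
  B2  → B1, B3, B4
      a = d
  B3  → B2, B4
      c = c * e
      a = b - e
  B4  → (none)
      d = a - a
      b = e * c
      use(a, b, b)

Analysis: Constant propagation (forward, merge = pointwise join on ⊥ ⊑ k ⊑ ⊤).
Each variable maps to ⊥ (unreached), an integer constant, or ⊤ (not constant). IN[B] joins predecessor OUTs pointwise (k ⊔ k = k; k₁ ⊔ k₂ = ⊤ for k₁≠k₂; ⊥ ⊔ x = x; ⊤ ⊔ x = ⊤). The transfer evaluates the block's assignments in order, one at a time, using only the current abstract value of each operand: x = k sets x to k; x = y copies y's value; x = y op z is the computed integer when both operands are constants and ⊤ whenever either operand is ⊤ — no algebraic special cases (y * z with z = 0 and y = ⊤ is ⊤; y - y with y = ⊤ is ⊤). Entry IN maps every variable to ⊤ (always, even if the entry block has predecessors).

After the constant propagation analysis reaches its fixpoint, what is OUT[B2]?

Answer: {a: ⊤, b: -4, c: ⊤, d: ⊤, e: -2, f: 5}

Working:
Fixpoint table:
  B0:  IN=(all ⊤)  OUT=(all ⊤)
  B1:  IN=(all ⊤)  OUT={b:-4, e:-2, f:5; rest ⊤}
  B2:  IN={b:-4, e:-2, f:5; rest ⊤}  OUT={b:-4, e:-2, f:5; rest ⊤}
  B3:  IN={b:-4, e:-2, f:5; rest ⊤}  OUT={a:-2, b:-4, e:-2, f:5; rest ⊤}
  B4:  IN={b:-4, e:-2, f:5; rest ⊤}  OUT={e:-2, f:5; rest ⊤}

Merge at B2: IN[B2] = OUT[B1] ⊔ OUT[B3] = {a: ⊤, b: -4, c: ⊤, d: ⊤, e: -2, f: 5}
Applying B2's transfer function to that IN value gives OUT[B2] (row B2 above).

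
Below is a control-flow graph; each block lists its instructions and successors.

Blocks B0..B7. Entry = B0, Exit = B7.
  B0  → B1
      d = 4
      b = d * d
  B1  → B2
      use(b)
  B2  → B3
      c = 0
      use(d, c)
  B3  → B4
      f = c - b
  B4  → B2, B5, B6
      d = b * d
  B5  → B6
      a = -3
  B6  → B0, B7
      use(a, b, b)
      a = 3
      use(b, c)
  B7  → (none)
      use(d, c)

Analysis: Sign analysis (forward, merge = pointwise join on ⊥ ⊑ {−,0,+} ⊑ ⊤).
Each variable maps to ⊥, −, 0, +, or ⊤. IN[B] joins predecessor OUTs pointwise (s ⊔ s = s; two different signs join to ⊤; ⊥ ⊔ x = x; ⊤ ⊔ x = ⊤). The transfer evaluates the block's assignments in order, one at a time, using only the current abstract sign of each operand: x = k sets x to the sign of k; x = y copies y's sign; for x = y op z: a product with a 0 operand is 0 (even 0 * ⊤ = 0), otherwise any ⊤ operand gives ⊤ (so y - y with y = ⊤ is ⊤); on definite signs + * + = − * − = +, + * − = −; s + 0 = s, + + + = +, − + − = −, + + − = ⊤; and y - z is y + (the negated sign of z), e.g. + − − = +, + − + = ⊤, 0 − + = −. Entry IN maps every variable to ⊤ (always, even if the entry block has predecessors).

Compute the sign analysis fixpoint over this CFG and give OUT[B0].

Fixpoint table:
  B0: | IN=(all ⊤) | OUT={b:+, d:+; rest ⊤}
  B1: | IN={b:+, d:+; rest ⊤} | OUT={b:+, d:+; rest ⊤}
  B2: | IN={b:+, d:+; rest ⊤} | OUT={b:+, c:0, d:+; rest ⊤}
  B3: | IN={b:+, c:0, d:+; rest ⊤} | OUT={b:+, c:0, d:+, f:-; rest ⊤}
  B4: | IN={b:+, c:0, d:+, f:-; rest ⊤} | OUT={b:+, c:0, d:+, f:-; rest ⊤}
  B5: | IN={b:+, c:0, d:+, f:-; rest ⊤} | OUT={a:-, b:+, c:0, d:+, f:-; rest ⊤}
  B6: | IN={b:+, c:0, d:+, f:-; rest ⊤} | OUT={a:+, b:+, c:0, d:+, f:-; rest ⊤}
  B7: | IN={a:+, b:+, c:0, d:+, f:-; rest ⊤} | OUT={a:+, b:+, c:0, d:+, f:-; rest ⊤}

Merge at B0 (entry node, so the boundary value (all ⊤) is joined with the incoming edge(s)): IN[B0] = (all ⊤) ⊔ OUT[B6] = {a: ⊤, b: ⊤, c: ⊤, d: ⊤, e: ⊤, f: ⊤}
Applying B0's transfer function to that IN value gives OUT[B0] (row B0 above).

Answer: {a: ⊤, b: +, c: ⊤, d: +, e: ⊤, f: ⊤}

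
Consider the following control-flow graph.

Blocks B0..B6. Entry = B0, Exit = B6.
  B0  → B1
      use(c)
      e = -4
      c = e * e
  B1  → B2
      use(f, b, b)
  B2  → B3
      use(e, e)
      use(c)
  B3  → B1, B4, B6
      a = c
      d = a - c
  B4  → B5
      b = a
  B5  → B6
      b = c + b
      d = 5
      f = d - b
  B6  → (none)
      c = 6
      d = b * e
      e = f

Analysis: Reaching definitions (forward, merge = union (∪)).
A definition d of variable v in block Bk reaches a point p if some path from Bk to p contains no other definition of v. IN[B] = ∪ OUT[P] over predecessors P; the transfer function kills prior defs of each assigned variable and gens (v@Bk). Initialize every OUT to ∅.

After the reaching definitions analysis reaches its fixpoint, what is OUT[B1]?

Answer: {a@B3, c@B0, d@B3, e@B0}

Trace:
Per-block solution:
  B0:  IN={}  OUT={c@B0, e@B0}
  B1:  IN={a@B3, c@B0, d@B3, e@B0}  OUT={a@B3, c@B0, d@B3, e@B0}
  B2:  IN={a@B3, c@B0, d@B3, e@B0}  OUT={a@B3, c@B0, d@B3, e@B0}
  B3:  IN={a@B3, c@B0, d@B3, e@B0}  OUT={a@B3, c@B0, d@B3, e@B0}
  B4:  IN={a@B3, c@B0, d@B3, e@B0}  OUT={a@B3, b@B4, c@B0, d@B3, e@B0}
  B5:  IN={a@B3, b@B4, c@B0, d@B3, e@B0}  OUT={a@B3, b@B5, c@B0, d@B5, e@B0, f@B5}
  B6:  IN={a@B3, b@B5, c@B0, d@B3, d@B5, e@B0, f@B5}  OUT={a@B3, b@B5, c@B6, d@B6, e@B6, f@B5}

Merge at B1: IN[B1] = OUT[B0] ⊔ OUT[B3] = {a@B3, c@B0, d@B3, e@B0}
Applying B1's transfer function to that IN value gives OUT[B1] (row B1 above).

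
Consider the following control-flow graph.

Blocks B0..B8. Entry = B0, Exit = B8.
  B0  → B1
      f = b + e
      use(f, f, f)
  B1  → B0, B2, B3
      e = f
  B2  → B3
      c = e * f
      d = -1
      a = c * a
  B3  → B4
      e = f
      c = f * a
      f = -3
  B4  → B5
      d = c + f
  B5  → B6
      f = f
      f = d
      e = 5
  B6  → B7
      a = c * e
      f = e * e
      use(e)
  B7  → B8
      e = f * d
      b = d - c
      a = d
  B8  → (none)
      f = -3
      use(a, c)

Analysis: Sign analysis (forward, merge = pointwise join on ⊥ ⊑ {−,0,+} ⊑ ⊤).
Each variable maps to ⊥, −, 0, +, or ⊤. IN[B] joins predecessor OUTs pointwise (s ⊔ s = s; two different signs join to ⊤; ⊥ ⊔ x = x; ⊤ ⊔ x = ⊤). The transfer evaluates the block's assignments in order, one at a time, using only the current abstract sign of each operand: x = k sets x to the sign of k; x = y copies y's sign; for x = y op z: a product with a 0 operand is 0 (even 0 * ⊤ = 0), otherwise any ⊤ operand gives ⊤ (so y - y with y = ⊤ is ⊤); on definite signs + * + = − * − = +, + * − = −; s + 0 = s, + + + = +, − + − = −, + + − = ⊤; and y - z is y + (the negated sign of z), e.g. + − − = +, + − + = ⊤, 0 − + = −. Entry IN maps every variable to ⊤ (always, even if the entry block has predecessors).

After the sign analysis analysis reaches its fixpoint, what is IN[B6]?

Converged values:
  B0: | IN=(all ⊤) | OUT=(all ⊤)
  B1: | IN=(all ⊤) | OUT=(all ⊤)
  B2: | IN=(all ⊤) | OUT={d:-; rest ⊤}
  B3: | IN=(all ⊤) | OUT={f:-; rest ⊤}
  B4: | IN={f:-; rest ⊤} | OUT={f:-; rest ⊤}
  B5: | IN={f:-; rest ⊤} | OUT={e:+; rest ⊤}
  B6: | IN={e:+; rest ⊤} | OUT={e:+, f:+; rest ⊤}
  B7: | IN={e:+, f:+; rest ⊤} | OUT={f:+; rest ⊤}
  B8: | IN={f:+; rest ⊤} | OUT={f:-; rest ⊤}

Merge at B6: IN[B6] = OUT[B5] = {a: ⊤, b: ⊤, c: ⊤, d: ⊤, e: +, f: ⊤}

Answer: {a: ⊤, b: ⊤, c: ⊤, d: ⊤, e: +, f: ⊤}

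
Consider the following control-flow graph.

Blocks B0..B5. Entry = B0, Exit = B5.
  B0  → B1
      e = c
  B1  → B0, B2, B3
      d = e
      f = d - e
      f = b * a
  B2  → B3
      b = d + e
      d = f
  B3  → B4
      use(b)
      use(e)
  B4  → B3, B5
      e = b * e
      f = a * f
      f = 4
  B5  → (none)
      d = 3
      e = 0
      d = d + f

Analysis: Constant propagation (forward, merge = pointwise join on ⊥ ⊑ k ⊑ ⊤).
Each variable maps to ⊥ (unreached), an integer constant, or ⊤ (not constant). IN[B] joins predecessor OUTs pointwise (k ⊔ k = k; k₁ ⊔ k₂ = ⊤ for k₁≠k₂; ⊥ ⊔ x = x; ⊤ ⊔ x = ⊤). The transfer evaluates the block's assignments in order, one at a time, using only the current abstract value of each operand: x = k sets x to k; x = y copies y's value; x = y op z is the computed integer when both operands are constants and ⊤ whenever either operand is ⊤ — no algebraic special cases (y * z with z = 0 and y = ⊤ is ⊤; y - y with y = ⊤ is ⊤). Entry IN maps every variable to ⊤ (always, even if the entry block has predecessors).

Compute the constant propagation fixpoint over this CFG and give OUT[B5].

Fixpoint table:
  B0:  IN=(all ⊤)  OUT=(all ⊤)
  B1:  IN=(all ⊤)  OUT=(all ⊤)
  B2:  IN=(all ⊤)  OUT=(all ⊤)
  B3:  IN=(all ⊤)  OUT=(all ⊤)
  B4:  IN=(all ⊤)  OUT={f:4; rest ⊤}
  B5:  IN={f:4; rest ⊤}  OUT={d:7, e:0, f:4; rest ⊤}

Merge at B5: IN[B5] = OUT[B4] = {a: ⊤, b: ⊤, c: ⊤, d: ⊤, e: ⊤, f: 4}
Applying B5's transfer function to that IN value gives OUT[B5] (row B5 above).

Answer: {a: ⊤, b: ⊤, c: ⊤, d: 7, e: 0, f: 4}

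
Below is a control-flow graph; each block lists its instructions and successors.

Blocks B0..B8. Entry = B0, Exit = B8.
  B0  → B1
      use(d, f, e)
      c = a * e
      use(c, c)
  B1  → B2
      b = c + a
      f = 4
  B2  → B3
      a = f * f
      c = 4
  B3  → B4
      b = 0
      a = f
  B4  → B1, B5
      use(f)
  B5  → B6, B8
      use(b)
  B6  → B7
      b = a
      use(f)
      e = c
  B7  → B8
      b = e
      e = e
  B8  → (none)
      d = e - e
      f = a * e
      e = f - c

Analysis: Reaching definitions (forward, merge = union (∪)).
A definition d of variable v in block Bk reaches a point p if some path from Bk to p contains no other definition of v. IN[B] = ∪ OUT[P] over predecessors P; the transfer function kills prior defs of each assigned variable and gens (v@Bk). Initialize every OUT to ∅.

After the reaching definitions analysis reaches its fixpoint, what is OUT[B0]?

Fixpoint table:
  B0:  IN={}  OUT={c@B0}
  B1:  IN={a@B3, b@B3, c@B0, c@B2, f@B1}  OUT={a@B3, b@B1, c@B0, c@B2, f@B1}
  B2:  IN={a@B3, b@B1, c@B0, c@B2, f@B1}  OUT={a@B2, b@B1, c@B2, f@B1}
  B3:  IN={a@B2, b@B1, c@B2, f@B1}  OUT={a@B3, b@B3, c@B2, f@B1}
  B4:  IN={a@B3, b@B3, c@B2, f@B1}  OUT={a@B3, b@B3, c@B2, f@B1}
  B5:  IN={a@B3, b@B3, c@B2, f@B1}  OUT={a@B3, b@B3, c@B2, f@B1}
  B6:  IN={a@B3, b@B3, c@B2, f@B1}  OUT={a@B3, b@B6, c@B2, e@B6, f@B1}
  B7:  IN={a@B3, b@B6, c@B2, e@B6, f@B1}  OUT={a@B3, b@B7, c@B2, e@B7, f@B1}
  B8:  IN={a@B3, b@B3, b@B7, c@B2, e@B7, f@B1}  OUT={a@B3, b@B3, b@B7, c@B2, d@B8, e@B8, f@B8}

B0 is the boundary node: IN[B0] = {}
Applying B0's transfer function to that IN value gives OUT[B0] (row B0 above).

Answer: {c@B0}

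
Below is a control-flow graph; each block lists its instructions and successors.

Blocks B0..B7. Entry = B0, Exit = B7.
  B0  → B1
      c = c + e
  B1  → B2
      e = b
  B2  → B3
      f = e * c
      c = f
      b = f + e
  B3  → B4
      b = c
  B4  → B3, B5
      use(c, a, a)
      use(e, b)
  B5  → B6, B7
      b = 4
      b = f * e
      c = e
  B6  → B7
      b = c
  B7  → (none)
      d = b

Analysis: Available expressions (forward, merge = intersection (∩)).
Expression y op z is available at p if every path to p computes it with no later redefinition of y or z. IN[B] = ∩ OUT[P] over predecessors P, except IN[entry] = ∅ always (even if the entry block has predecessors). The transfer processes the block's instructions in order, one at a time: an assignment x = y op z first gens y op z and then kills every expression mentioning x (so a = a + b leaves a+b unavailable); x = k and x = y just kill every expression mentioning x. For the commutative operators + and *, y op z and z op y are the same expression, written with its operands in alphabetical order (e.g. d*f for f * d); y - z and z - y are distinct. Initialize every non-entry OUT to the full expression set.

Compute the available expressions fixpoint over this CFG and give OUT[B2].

Fixpoint table:
  B0:   IN={}   OUT={}
  B1:   IN={}   OUT={}
  B2:   IN={}   OUT={e+f}
  B3:   IN={e+f}   OUT={e+f}
  B4:   IN={e+f}   OUT={e+f}
  B5:   IN={e+f}   OUT={e*f, e+f}
  B6:   IN={e*f, e+f}   OUT={e*f, e+f}
  B7:   IN={e*f, e+f}   OUT={e*f, e+f}

Merge at B2: IN[B2] = OUT[B1] = {}
Applying B2's transfer function to that IN value gives OUT[B2] (row B2 above).

Answer: {e+f}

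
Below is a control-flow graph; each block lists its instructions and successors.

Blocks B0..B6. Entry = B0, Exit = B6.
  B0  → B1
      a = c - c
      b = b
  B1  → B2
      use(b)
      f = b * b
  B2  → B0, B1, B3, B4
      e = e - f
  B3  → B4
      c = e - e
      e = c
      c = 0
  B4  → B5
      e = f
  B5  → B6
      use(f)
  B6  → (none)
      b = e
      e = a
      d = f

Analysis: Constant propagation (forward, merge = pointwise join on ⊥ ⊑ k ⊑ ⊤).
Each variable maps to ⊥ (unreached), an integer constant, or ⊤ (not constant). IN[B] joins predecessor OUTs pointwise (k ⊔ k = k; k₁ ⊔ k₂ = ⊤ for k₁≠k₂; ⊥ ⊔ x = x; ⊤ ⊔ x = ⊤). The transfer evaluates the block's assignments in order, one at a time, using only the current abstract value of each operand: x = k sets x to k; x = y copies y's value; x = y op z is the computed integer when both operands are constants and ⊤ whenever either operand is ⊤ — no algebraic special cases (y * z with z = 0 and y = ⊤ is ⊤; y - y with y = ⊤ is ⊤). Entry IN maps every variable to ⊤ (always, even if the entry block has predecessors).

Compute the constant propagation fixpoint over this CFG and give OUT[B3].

Answer: {a: ⊤, b: ⊤, c: 0, d: ⊤, e: ⊤, f: ⊤}

Working:
Converged values:
  B0:   IN=(all ⊤)   OUT=(all ⊤)
  B1:   IN=(all ⊤)   OUT=(all ⊤)
  B2:   IN=(all ⊤)   OUT=(all ⊤)
  B3:   IN=(all ⊤)   OUT={c:0; rest ⊤}
  B4:   IN=(all ⊤)   OUT=(all ⊤)
  B5:   IN=(all ⊤)   OUT=(all ⊤)
  B6:   IN=(all ⊤)   OUT=(all ⊤)

Merge at B3: IN[B3] = OUT[B2] = {a: ⊤, b: ⊤, c: ⊤, d: ⊤, e: ⊤, f: ⊤}
Applying B3's transfer function to that IN value gives OUT[B3] (row B3 above).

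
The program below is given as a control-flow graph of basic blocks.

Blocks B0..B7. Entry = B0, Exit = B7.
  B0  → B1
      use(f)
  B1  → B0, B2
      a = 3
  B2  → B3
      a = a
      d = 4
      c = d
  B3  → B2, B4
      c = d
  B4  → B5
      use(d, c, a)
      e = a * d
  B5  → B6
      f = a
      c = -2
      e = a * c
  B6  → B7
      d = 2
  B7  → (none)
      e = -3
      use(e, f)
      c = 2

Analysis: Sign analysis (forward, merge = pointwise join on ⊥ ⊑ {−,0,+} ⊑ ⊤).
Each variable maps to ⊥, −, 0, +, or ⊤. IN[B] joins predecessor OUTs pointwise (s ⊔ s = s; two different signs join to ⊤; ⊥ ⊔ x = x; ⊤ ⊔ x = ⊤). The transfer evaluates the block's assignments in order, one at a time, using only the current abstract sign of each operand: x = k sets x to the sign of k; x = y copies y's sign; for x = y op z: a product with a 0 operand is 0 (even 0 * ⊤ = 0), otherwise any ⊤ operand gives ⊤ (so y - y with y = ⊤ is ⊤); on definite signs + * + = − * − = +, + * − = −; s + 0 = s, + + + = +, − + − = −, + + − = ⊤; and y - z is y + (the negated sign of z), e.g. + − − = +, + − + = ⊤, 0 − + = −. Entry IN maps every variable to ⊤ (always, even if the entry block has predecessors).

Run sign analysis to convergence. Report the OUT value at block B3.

Answer: {a: +, b: ⊤, c: +, d: +, e: ⊤, f: ⊤}

Working:
Converged values:
  B0:   IN=(all ⊤)   OUT=(all ⊤)
  B1:   IN=(all ⊤)   OUT={a:+; rest ⊤}
  B2:   IN={a:+; rest ⊤}   OUT={a:+, c:+, d:+; rest ⊤}
  B3:   IN={a:+, c:+, d:+; rest ⊤}   OUT={a:+, c:+, d:+; rest ⊤}
  B4:   IN={a:+, c:+, d:+; rest ⊤}   OUT={a:+, c:+, d:+, e:+; rest ⊤}
  B5:   IN={a:+, c:+, d:+, e:+; rest ⊤}   OUT={a:+, c:-, d:+, e:-, f:+; rest ⊤}
  B6:   IN={a:+, c:-, d:+, e:-, f:+; rest ⊤}   OUT={a:+, c:-, d:+, e:-, f:+; rest ⊤}
  B7:   IN={a:+, c:-, d:+, e:-, f:+; rest ⊤}   OUT={a:+, c:+, d:+, e:-, f:+; rest ⊤}

Merge at B3: IN[B3] = OUT[B2] = {a: +, b: ⊤, c: +, d: +, e: ⊤, f: ⊤}
Applying B3's transfer function to that IN value gives OUT[B3] (row B3 above).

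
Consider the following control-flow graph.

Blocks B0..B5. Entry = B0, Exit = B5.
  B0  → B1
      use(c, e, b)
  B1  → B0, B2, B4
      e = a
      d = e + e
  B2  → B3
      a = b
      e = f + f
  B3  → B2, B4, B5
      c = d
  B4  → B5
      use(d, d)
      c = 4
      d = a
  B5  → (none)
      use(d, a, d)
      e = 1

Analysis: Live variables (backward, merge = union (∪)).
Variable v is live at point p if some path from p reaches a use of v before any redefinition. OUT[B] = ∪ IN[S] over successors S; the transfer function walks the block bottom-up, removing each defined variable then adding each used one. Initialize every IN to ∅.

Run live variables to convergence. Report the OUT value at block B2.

Converged values:
  B0: | IN={a, b, c, e, f} | OUT={a, b, c, f}
  B1: | IN={a, b, c, f} | OUT={a, b, c, d, e, f}
  B2: | IN={b, d, f} | OUT={a, b, d, f}
  B3: | IN={a, b, d, f} | OUT={a, b, d, f}
  B4: | IN={a, d} | OUT={a, d}
  B5: | IN={a, d} | OUT={}

Merge at B2: OUT[B2] = IN[B3] = {a, b, d, f}

Answer: {a, b, d, f}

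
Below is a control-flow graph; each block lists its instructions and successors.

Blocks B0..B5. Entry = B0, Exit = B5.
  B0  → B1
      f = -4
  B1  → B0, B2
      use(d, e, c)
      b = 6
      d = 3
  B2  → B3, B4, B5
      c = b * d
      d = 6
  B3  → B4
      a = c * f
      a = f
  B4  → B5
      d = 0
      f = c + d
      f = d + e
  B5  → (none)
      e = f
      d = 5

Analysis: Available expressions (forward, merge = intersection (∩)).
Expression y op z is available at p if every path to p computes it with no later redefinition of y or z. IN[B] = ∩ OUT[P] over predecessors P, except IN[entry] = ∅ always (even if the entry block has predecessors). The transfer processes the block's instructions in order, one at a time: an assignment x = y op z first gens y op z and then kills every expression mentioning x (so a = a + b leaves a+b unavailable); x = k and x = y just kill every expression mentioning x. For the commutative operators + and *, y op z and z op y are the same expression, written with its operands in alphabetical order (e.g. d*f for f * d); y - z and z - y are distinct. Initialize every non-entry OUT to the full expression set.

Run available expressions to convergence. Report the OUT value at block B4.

Per-block solution:
  B0:   IN={}   OUT={}
  B1:   IN={}   OUT={}
  B2:   IN={}   OUT={}
  B3:   IN={}   OUT={c*f}
  B4:   IN={}   OUT={c+d, d+e}
  B5:   IN={}   OUT={}

Merge at B4: IN[B4] = OUT[B2] ∩ OUT[B3] = {}
Applying B4's transfer function to that IN value gives OUT[B4] (row B4 above).

Answer: {c+d, d+e}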